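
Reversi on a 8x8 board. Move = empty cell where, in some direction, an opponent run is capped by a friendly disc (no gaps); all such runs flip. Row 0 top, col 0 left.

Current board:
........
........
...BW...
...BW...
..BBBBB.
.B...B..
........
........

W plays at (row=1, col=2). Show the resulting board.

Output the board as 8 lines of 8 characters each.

Place W at (1,2); scan 8 dirs for brackets.
Dir NW: first cell '.' (not opp) -> no flip
Dir N: first cell '.' (not opp) -> no flip
Dir NE: first cell '.' (not opp) -> no flip
Dir W: first cell '.' (not opp) -> no flip
Dir E: first cell '.' (not opp) -> no flip
Dir SW: first cell '.' (not opp) -> no flip
Dir S: first cell '.' (not opp) -> no flip
Dir SE: opp run (2,3) capped by W -> flip
All flips: (2,3)

Answer: ........
..W.....
...WW...
...BW...
..BBBBB.
.B...B..
........
........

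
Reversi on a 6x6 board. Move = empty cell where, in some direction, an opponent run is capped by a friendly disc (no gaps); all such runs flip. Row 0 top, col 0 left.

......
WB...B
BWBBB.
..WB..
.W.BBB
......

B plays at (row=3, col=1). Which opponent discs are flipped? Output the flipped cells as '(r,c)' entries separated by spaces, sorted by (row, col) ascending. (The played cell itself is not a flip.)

Dir NW: first cell 'B' (not opp) -> no flip
Dir N: opp run (2,1) capped by B -> flip
Dir NE: first cell 'B' (not opp) -> no flip
Dir W: first cell '.' (not opp) -> no flip
Dir E: opp run (3,2) capped by B -> flip
Dir SW: first cell '.' (not opp) -> no flip
Dir S: opp run (4,1), next='.' -> no flip
Dir SE: first cell '.' (not opp) -> no flip

Answer: (2,1) (3,2)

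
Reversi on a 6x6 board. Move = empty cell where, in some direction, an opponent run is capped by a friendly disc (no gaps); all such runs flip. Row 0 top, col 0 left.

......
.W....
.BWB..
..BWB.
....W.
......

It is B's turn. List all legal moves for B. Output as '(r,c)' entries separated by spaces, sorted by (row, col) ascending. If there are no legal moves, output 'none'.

(0,0): no bracket -> illegal
(0,1): flips 1 -> legal
(0,2): no bracket -> illegal
(1,0): no bracket -> illegal
(1,2): flips 1 -> legal
(1,3): no bracket -> illegal
(2,0): no bracket -> illegal
(2,4): no bracket -> illegal
(3,1): no bracket -> illegal
(3,5): no bracket -> illegal
(4,2): no bracket -> illegal
(4,3): flips 1 -> legal
(4,5): no bracket -> illegal
(5,3): no bracket -> illegal
(5,4): flips 1 -> legal
(5,5): no bracket -> illegal

Answer: (0,1) (1,2) (4,3) (5,4)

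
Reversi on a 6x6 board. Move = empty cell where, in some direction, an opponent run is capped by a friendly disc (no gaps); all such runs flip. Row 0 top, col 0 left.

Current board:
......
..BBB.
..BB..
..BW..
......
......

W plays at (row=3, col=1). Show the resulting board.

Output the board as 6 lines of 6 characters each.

Place W at (3,1); scan 8 dirs for brackets.
Dir NW: first cell '.' (not opp) -> no flip
Dir N: first cell '.' (not opp) -> no flip
Dir NE: opp run (2,2) (1,3), next='.' -> no flip
Dir W: first cell '.' (not opp) -> no flip
Dir E: opp run (3,2) capped by W -> flip
Dir SW: first cell '.' (not opp) -> no flip
Dir S: first cell '.' (not opp) -> no flip
Dir SE: first cell '.' (not opp) -> no flip
All flips: (3,2)

Answer: ......
..BBB.
..BB..
.WWW..
......
......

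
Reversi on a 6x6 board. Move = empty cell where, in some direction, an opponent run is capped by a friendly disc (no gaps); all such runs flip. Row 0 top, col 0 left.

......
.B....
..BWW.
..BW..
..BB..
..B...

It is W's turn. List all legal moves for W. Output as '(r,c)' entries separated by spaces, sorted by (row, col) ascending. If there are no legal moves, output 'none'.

Answer: (0,0) (2,1) (3,1) (4,1) (5,1) (5,3)

Derivation:
(0,0): flips 2 -> legal
(0,1): no bracket -> illegal
(0,2): no bracket -> illegal
(1,0): no bracket -> illegal
(1,2): no bracket -> illegal
(1,3): no bracket -> illegal
(2,0): no bracket -> illegal
(2,1): flips 1 -> legal
(3,1): flips 1 -> legal
(3,4): no bracket -> illegal
(4,1): flips 1 -> legal
(4,4): no bracket -> illegal
(5,1): flips 1 -> legal
(5,3): flips 1 -> legal
(5,4): no bracket -> illegal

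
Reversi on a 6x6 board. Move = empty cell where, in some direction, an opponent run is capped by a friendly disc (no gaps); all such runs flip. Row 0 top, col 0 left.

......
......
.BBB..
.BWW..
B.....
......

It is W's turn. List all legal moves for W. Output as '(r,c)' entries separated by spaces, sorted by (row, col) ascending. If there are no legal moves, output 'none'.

(1,0): flips 1 -> legal
(1,1): flips 1 -> legal
(1,2): flips 1 -> legal
(1,3): flips 1 -> legal
(1,4): flips 1 -> legal
(2,0): no bracket -> illegal
(2,4): no bracket -> illegal
(3,0): flips 1 -> legal
(3,4): no bracket -> illegal
(4,1): no bracket -> illegal
(4,2): no bracket -> illegal
(5,0): no bracket -> illegal
(5,1): no bracket -> illegal

Answer: (1,0) (1,1) (1,2) (1,3) (1,4) (3,0)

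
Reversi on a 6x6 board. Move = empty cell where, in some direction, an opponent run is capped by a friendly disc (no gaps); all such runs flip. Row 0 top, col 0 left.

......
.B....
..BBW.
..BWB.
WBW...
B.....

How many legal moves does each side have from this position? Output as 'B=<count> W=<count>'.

-- B to move --
(1,3): no bracket -> illegal
(1,4): flips 1 -> legal
(1,5): no bracket -> illegal
(2,5): flips 1 -> legal
(3,0): flips 1 -> legal
(3,1): no bracket -> illegal
(3,5): no bracket -> illegal
(4,3): flips 2 -> legal
(4,4): flips 1 -> legal
(5,1): no bracket -> illegal
(5,2): flips 1 -> legal
(5,3): no bracket -> illegal
B mobility = 6
-- W to move --
(0,0): flips 2 -> legal
(0,1): no bracket -> illegal
(0,2): no bracket -> illegal
(1,0): no bracket -> illegal
(1,2): flips 2 -> legal
(1,3): flips 1 -> legal
(1,4): no bracket -> illegal
(2,0): no bracket -> illegal
(2,1): flips 2 -> legal
(2,5): no bracket -> illegal
(3,0): no bracket -> illegal
(3,1): flips 1 -> legal
(3,5): flips 1 -> legal
(4,3): no bracket -> illegal
(4,4): flips 1 -> legal
(4,5): no bracket -> illegal
(5,1): no bracket -> illegal
(5,2): no bracket -> illegal
W mobility = 7

Answer: B=6 W=7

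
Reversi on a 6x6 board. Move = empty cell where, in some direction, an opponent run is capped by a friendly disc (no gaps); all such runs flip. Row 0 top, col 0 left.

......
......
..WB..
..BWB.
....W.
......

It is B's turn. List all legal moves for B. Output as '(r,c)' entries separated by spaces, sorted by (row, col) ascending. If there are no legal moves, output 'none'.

(1,1): no bracket -> illegal
(1,2): flips 1 -> legal
(1,3): no bracket -> illegal
(2,1): flips 1 -> legal
(2,4): no bracket -> illegal
(3,1): no bracket -> illegal
(3,5): no bracket -> illegal
(4,2): no bracket -> illegal
(4,3): flips 1 -> legal
(4,5): no bracket -> illegal
(5,3): no bracket -> illegal
(5,4): flips 1 -> legal
(5,5): no bracket -> illegal

Answer: (1,2) (2,1) (4,3) (5,4)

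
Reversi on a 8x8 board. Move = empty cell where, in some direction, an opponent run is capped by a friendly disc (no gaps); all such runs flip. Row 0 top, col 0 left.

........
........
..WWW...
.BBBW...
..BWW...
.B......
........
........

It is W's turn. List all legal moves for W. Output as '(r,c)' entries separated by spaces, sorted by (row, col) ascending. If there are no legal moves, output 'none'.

Answer: (2,1) (3,0) (4,0) (4,1) (5,2) (6,0)

Derivation:
(2,0): no bracket -> illegal
(2,1): flips 1 -> legal
(3,0): flips 3 -> legal
(4,0): flips 1 -> legal
(4,1): flips 2 -> legal
(5,0): no bracket -> illegal
(5,2): flips 2 -> legal
(5,3): no bracket -> illegal
(6,0): flips 3 -> legal
(6,1): no bracket -> illegal
(6,2): no bracket -> illegal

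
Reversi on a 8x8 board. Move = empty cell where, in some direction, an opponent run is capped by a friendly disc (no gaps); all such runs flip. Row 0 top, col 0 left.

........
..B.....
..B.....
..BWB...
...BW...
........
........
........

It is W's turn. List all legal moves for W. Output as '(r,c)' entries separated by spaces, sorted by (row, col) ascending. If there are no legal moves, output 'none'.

Answer: (1,1) (2,4) (3,1) (3,5) (4,2) (5,3)

Derivation:
(0,1): no bracket -> illegal
(0,2): no bracket -> illegal
(0,3): no bracket -> illegal
(1,1): flips 1 -> legal
(1,3): no bracket -> illegal
(2,1): no bracket -> illegal
(2,3): no bracket -> illegal
(2,4): flips 1 -> legal
(2,5): no bracket -> illegal
(3,1): flips 1 -> legal
(3,5): flips 1 -> legal
(4,1): no bracket -> illegal
(4,2): flips 1 -> legal
(4,5): no bracket -> illegal
(5,2): no bracket -> illegal
(5,3): flips 1 -> legal
(5,4): no bracket -> illegal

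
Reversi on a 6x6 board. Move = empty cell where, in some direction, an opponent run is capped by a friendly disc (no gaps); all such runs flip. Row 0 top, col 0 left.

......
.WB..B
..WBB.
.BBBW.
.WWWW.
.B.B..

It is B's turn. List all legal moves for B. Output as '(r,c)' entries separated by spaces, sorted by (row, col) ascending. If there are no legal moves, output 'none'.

Answer: (0,0) (1,0) (1,3) (2,1) (3,5) (4,5) (5,0) (5,2) (5,4) (5,5)

Derivation:
(0,0): flips 2 -> legal
(0,1): no bracket -> illegal
(0,2): no bracket -> illegal
(1,0): flips 1 -> legal
(1,3): flips 1 -> legal
(2,0): no bracket -> illegal
(2,1): flips 1 -> legal
(2,5): no bracket -> illegal
(3,0): no bracket -> illegal
(3,5): flips 2 -> legal
(4,0): no bracket -> illegal
(4,5): flips 1 -> legal
(5,0): flips 1 -> legal
(5,2): flips 1 -> legal
(5,4): flips 3 -> legal
(5,5): flips 1 -> legal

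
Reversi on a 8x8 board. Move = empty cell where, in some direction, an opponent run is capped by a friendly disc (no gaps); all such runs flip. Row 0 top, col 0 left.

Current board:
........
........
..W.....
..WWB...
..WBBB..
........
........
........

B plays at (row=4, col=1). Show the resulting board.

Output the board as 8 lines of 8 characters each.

Place B at (4,1); scan 8 dirs for brackets.
Dir NW: first cell '.' (not opp) -> no flip
Dir N: first cell '.' (not opp) -> no flip
Dir NE: opp run (3,2), next='.' -> no flip
Dir W: first cell '.' (not opp) -> no flip
Dir E: opp run (4,2) capped by B -> flip
Dir SW: first cell '.' (not opp) -> no flip
Dir S: first cell '.' (not opp) -> no flip
Dir SE: first cell '.' (not opp) -> no flip
All flips: (4,2)

Answer: ........
........
..W.....
..WWB...
.BBBBB..
........
........
........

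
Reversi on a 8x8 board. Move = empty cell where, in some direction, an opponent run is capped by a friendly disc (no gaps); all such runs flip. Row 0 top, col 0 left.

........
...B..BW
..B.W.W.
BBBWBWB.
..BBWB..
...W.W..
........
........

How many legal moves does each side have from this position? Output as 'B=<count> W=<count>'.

-- B to move --
(0,6): no bracket -> illegal
(0,7): no bracket -> illegal
(1,4): flips 1 -> legal
(1,5): flips 2 -> legal
(2,3): flips 1 -> legal
(2,5): flips 1 -> legal
(2,7): no bracket -> illegal
(3,7): no bracket -> illegal
(4,6): flips 2 -> legal
(5,2): no bracket -> illegal
(5,4): flips 1 -> legal
(5,6): no bracket -> illegal
(6,2): no bracket -> illegal
(6,3): flips 1 -> legal
(6,4): flips 1 -> legal
(6,5): flips 1 -> legal
(6,6): flips 3 -> legal
B mobility = 10
-- W to move --
(0,2): flips 1 -> legal
(0,3): no bracket -> illegal
(0,4): no bracket -> illegal
(0,5): no bracket -> illegal
(0,6): flips 1 -> legal
(0,7): no bracket -> illegal
(1,1): flips 1 -> legal
(1,2): no bracket -> illegal
(1,4): no bracket -> illegal
(1,5): flips 1 -> legal
(2,0): flips 2 -> legal
(2,1): no bracket -> illegal
(2,3): no bracket -> illegal
(2,5): no bracket -> illegal
(2,7): no bracket -> illegal
(3,7): flips 1 -> legal
(4,0): no bracket -> illegal
(4,1): flips 2 -> legal
(4,6): flips 2 -> legal
(4,7): no bracket -> illegal
(5,1): flips 1 -> legal
(5,2): no bracket -> illegal
(5,4): no bracket -> illegal
(5,6): no bracket -> illegal
W mobility = 9

Answer: B=10 W=9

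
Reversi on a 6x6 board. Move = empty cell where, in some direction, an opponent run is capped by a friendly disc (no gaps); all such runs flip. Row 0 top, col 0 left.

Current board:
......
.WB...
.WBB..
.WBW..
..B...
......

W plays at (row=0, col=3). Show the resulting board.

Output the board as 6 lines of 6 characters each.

Answer: ...W..
.WW...
.WBB..
.WBW..
..B...
......

Derivation:
Place W at (0,3); scan 8 dirs for brackets.
Dir NW: edge -> no flip
Dir N: edge -> no flip
Dir NE: edge -> no flip
Dir W: first cell '.' (not opp) -> no flip
Dir E: first cell '.' (not opp) -> no flip
Dir SW: opp run (1,2) capped by W -> flip
Dir S: first cell '.' (not opp) -> no flip
Dir SE: first cell '.' (not opp) -> no flip
All flips: (1,2)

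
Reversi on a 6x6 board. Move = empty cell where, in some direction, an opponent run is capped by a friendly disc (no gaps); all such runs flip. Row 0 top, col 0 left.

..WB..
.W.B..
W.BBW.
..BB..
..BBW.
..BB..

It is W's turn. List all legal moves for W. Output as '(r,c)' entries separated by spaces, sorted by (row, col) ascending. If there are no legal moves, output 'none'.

(0,4): flips 1 -> legal
(1,2): no bracket -> illegal
(1,4): no bracket -> illegal
(2,1): flips 2 -> legal
(3,1): no bracket -> illegal
(3,4): no bracket -> illegal
(4,1): flips 2 -> legal
(5,1): flips 2 -> legal
(5,4): no bracket -> illegal

Answer: (0,4) (2,1) (4,1) (5,1)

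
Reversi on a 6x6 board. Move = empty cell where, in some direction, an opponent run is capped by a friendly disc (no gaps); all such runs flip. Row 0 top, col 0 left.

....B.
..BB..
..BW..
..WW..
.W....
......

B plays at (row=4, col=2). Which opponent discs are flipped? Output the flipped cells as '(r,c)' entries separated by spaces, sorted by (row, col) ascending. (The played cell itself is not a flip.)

Dir NW: first cell '.' (not opp) -> no flip
Dir N: opp run (3,2) capped by B -> flip
Dir NE: opp run (3,3), next='.' -> no flip
Dir W: opp run (4,1), next='.' -> no flip
Dir E: first cell '.' (not opp) -> no flip
Dir SW: first cell '.' (not opp) -> no flip
Dir S: first cell '.' (not opp) -> no flip
Dir SE: first cell '.' (not opp) -> no flip

Answer: (3,2)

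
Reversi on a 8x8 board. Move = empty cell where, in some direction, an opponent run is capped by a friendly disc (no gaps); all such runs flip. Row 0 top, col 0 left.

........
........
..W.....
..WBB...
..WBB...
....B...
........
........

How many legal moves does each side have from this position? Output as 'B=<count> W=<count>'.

Answer: B=5 W=5

Derivation:
-- B to move --
(1,1): flips 1 -> legal
(1,2): no bracket -> illegal
(1,3): no bracket -> illegal
(2,1): flips 1 -> legal
(2,3): no bracket -> illegal
(3,1): flips 1 -> legal
(4,1): flips 1 -> legal
(5,1): flips 1 -> legal
(5,2): no bracket -> illegal
(5,3): no bracket -> illegal
B mobility = 5
-- W to move --
(2,3): no bracket -> illegal
(2,4): flips 1 -> legal
(2,5): no bracket -> illegal
(3,5): flips 2 -> legal
(4,5): flips 2 -> legal
(5,2): no bracket -> illegal
(5,3): no bracket -> illegal
(5,5): flips 2 -> legal
(6,3): no bracket -> illegal
(6,4): no bracket -> illegal
(6,5): flips 2 -> legal
W mobility = 5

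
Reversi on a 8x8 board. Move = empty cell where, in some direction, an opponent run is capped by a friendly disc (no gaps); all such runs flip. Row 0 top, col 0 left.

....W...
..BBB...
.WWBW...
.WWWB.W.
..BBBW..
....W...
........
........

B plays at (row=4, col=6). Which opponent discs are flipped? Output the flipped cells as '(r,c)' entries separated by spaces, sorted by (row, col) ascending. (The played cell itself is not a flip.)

Dir NW: first cell '.' (not opp) -> no flip
Dir N: opp run (3,6), next='.' -> no flip
Dir NE: first cell '.' (not opp) -> no flip
Dir W: opp run (4,5) capped by B -> flip
Dir E: first cell '.' (not opp) -> no flip
Dir SW: first cell '.' (not opp) -> no flip
Dir S: first cell '.' (not opp) -> no flip
Dir SE: first cell '.' (not opp) -> no flip

Answer: (4,5)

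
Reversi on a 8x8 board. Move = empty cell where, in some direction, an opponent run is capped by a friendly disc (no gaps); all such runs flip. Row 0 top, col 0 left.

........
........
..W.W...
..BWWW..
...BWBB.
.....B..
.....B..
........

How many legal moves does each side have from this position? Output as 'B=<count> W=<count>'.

-- B to move --
(1,1): flips 3 -> legal
(1,2): flips 1 -> legal
(1,3): flips 2 -> legal
(1,4): no bracket -> illegal
(1,5): no bracket -> illegal
(2,1): no bracket -> illegal
(2,3): flips 2 -> legal
(2,5): flips 2 -> legal
(2,6): no bracket -> illegal
(3,1): no bracket -> illegal
(3,6): flips 3 -> legal
(4,2): no bracket -> illegal
(5,3): no bracket -> illegal
(5,4): no bracket -> illegal
B mobility = 6
-- W to move --
(2,1): no bracket -> illegal
(2,3): no bracket -> illegal
(3,1): flips 1 -> legal
(3,6): no bracket -> illegal
(3,7): no bracket -> illegal
(4,1): no bracket -> illegal
(4,2): flips 2 -> legal
(4,7): flips 2 -> legal
(5,2): flips 1 -> legal
(5,3): flips 1 -> legal
(5,4): no bracket -> illegal
(5,6): flips 1 -> legal
(5,7): flips 1 -> legal
(6,4): no bracket -> illegal
(6,6): flips 1 -> legal
(7,4): no bracket -> illegal
(7,5): flips 3 -> legal
(7,6): no bracket -> illegal
W mobility = 9

Answer: B=6 W=9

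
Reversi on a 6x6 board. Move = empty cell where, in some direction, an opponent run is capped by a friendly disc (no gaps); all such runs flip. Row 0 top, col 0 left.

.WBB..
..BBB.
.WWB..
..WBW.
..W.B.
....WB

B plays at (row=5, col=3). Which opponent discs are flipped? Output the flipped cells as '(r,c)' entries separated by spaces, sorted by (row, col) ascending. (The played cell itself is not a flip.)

Answer: (5,4)

Derivation:
Dir NW: opp run (4,2), next='.' -> no flip
Dir N: first cell '.' (not opp) -> no flip
Dir NE: first cell 'B' (not opp) -> no flip
Dir W: first cell '.' (not opp) -> no flip
Dir E: opp run (5,4) capped by B -> flip
Dir SW: edge -> no flip
Dir S: edge -> no flip
Dir SE: edge -> no flip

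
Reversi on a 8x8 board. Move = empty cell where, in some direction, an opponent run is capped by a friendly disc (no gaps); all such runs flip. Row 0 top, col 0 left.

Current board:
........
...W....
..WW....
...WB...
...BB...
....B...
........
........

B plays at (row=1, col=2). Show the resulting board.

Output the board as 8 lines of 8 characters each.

Place B at (1,2); scan 8 dirs for brackets.
Dir NW: first cell '.' (not opp) -> no flip
Dir N: first cell '.' (not opp) -> no flip
Dir NE: first cell '.' (not opp) -> no flip
Dir W: first cell '.' (not opp) -> no flip
Dir E: opp run (1,3), next='.' -> no flip
Dir SW: first cell '.' (not opp) -> no flip
Dir S: opp run (2,2), next='.' -> no flip
Dir SE: opp run (2,3) capped by B -> flip
All flips: (2,3)

Answer: ........
..BW....
..WB....
...WB...
...BB...
....B...
........
........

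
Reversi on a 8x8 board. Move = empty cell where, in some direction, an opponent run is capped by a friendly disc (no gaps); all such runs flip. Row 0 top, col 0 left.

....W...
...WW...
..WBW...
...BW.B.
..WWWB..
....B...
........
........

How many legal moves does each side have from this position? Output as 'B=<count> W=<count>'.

-- B to move --
(0,2): no bracket -> illegal
(0,3): flips 1 -> legal
(0,5): flips 1 -> legal
(1,1): flips 1 -> legal
(1,2): no bracket -> illegal
(1,5): flips 1 -> legal
(2,1): flips 1 -> legal
(2,5): flips 1 -> legal
(3,1): no bracket -> illegal
(3,2): flips 1 -> legal
(3,5): flips 1 -> legal
(4,1): flips 3 -> legal
(5,1): flips 1 -> legal
(5,2): no bracket -> illegal
(5,3): flips 1 -> legal
(5,5): flips 1 -> legal
B mobility = 12
-- W to move --
(1,2): flips 1 -> legal
(2,5): no bracket -> illegal
(2,6): no bracket -> illegal
(2,7): no bracket -> illegal
(3,2): flips 2 -> legal
(3,5): no bracket -> illegal
(3,7): no bracket -> illegal
(4,6): flips 1 -> legal
(4,7): no bracket -> illegal
(5,3): no bracket -> illegal
(5,5): no bracket -> illegal
(5,6): flips 1 -> legal
(6,3): no bracket -> illegal
(6,4): flips 1 -> legal
(6,5): flips 1 -> legal
W mobility = 6

Answer: B=12 W=6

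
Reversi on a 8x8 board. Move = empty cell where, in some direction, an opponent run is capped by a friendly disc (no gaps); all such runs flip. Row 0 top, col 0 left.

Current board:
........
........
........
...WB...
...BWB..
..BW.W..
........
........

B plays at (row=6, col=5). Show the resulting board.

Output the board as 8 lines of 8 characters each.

Place B at (6,5); scan 8 dirs for brackets.
Dir NW: first cell '.' (not opp) -> no flip
Dir N: opp run (5,5) capped by B -> flip
Dir NE: first cell '.' (not opp) -> no flip
Dir W: first cell '.' (not opp) -> no flip
Dir E: first cell '.' (not opp) -> no flip
Dir SW: first cell '.' (not opp) -> no flip
Dir S: first cell '.' (not opp) -> no flip
Dir SE: first cell '.' (not opp) -> no flip
All flips: (5,5)

Answer: ........
........
........
...WB...
...BWB..
..BW.B..
.....B..
........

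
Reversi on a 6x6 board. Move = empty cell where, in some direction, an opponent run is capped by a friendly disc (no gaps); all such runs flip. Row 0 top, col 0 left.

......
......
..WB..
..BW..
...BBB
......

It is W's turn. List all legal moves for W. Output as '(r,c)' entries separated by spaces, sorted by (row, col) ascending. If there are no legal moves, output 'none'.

(1,2): no bracket -> illegal
(1,3): flips 1 -> legal
(1,4): no bracket -> illegal
(2,1): no bracket -> illegal
(2,4): flips 1 -> legal
(3,1): flips 1 -> legal
(3,4): no bracket -> illegal
(3,5): no bracket -> illegal
(4,1): no bracket -> illegal
(4,2): flips 1 -> legal
(5,2): no bracket -> illegal
(5,3): flips 1 -> legal
(5,4): no bracket -> illegal
(5,5): flips 1 -> legal

Answer: (1,3) (2,4) (3,1) (4,2) (5,3) (5,5)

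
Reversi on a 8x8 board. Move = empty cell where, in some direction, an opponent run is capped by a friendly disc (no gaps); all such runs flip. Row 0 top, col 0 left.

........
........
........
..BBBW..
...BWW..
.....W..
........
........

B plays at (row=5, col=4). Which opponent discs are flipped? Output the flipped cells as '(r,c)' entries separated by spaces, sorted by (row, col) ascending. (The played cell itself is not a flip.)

Dir NW: first cell 'B' (not opp) -> no flip
Dir N: opp run (4,4) capped by B -> flip
Dir NE: opp run (4,5), next='.' -> no flip
Dir W: first cell '.' (not opp) -> no flip
Dir E: opp run (5,5), next='.' -> no flip
Dir SW: first cell '.' (not opp) -> no flip
Dir S: first cell '.' (not opp) -> no flip
Dir SE: first cell '.' (not opp) -> no flip

Answer: (4,4)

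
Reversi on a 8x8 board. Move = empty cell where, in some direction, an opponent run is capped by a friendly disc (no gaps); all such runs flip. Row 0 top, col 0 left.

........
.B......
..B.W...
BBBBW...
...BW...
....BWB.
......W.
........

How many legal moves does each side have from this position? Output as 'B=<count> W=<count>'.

-- B to move --
(1,3): no bracket -> illegal
(1,4): flips 3 -> legal
(1,5): flips 1 -> legal
(2,3): no bracket -> illegal
(2,5): flips 1 -> legal
(3,5): flips 1 -> legal
(4,5): flips 1 -> legal
(4,6): no bracket -> illegal
(5,3): no bracket -> illegal
(5,7): no bracket -> illegal
(6,4): no bracket -> illegal
(6,5): no bracket -> illegal
(6,7): no bracket -> illegal
(7,5): no bracket -> illegal
(7,6): flips 1 -> legal
(7,7): flips 3 -> legal
B mobility = 7
-- W to move --
(0,0): flips 3 -> legal
(0,1): no bracket -> illegal
(0,2): no bracket -> illegal
(1,0): no bracket -> illegal
(1,2): no bracket -> illegal
(1,3): no bracket -> illegal
(2,0): no bracket -> illegal
(2,1): no bracket -> illegal
(2,3): no bracket -> illegal
(4,0): no bracket -> illegal
(4,1): no bracket -> illegal
(4,2): flips 2 -> legal
(4,5): no bracket -> illegal
(4,6): flips 1 -> legal
(4,7): no bracket -> illegal
(5,2): flips 1 -> legal
(5,3): flips 1 -> legal
(5,7): flips 1 -> legal
(6,3): no bracket -> illegal
(6,4): flips 1 -> legal
(6,5): no bracket -> illegal
(6,7): no bracket -> illegal
W mobility = 7

Answer: B=7 W=7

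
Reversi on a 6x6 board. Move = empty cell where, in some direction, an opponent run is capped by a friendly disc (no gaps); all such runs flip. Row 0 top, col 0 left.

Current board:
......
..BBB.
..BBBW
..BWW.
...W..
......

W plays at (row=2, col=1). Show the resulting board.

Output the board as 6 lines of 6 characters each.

Place W at (2,1); scan 8 dirs for brackets.
Dir NW: first cell '.' (not opp) -> no flip
Dir N: first cell '.' (not opp) -> no flip
Dir NE: opp run (1,2), next='.' -> no flip
Dir W: first cell '.' (not opp) -> no flip
Dir E: opp run (2,2) (2,3) (2,4) capped by W -> flip
Dir SW: first cell '.' (not opp) -> no flip
Dir S: first cell '.' (not opp) -> no flip
Dir SE: opp run (3,2) capped by W -> flip
All flips: (2,2) (2,3) (2,4) (3,2)

Answer: ......
..BBB.
.WWWWW
..WWW.
...W..
......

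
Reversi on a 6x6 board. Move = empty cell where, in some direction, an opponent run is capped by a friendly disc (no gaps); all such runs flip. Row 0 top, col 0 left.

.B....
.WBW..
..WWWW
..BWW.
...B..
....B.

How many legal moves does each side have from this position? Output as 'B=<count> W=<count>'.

-- B to move --
(0,0): no bracket -> illegal
(0,2): no bracket -> illegal
(0,3): flips 3 -> legal
(0,4): no bracket -> illegal
(1,0): flips 1 -> legal
(1,4): flips 2 -> legal
(1,5): no bracket -> illegal
(2,0): no bracket -> illegal
(2,1): flips 1 -> legal
(3,1): no bracket -> illegal
(3,5): flips 2 -> legal
(4,2): no bracket -> illegal
(4,4): no bracket -> illegal
(4,5): flips 2 -> legal
B mobility = 6
-- W to move --
(0,0): no bracket -> illegal
(0,2): flips 1 -> legal
(0,3): no bracket -> illegal
(1,0): no bracket -> illegal
(2,1): no bracket -> illegal
(3,1): flips 1 -> legal
(4,1): flips 1 -> legal
(4,2): flips 1 -> legal
(4,4): no bracket -> illegal
(4,5): no bracket -> illegal
(5,2): flips 1 -> legal
(5,3): flips 1 -> legal
(5,5): no bracket -> illegal
W mobility = 6

Answer: B=6 W=6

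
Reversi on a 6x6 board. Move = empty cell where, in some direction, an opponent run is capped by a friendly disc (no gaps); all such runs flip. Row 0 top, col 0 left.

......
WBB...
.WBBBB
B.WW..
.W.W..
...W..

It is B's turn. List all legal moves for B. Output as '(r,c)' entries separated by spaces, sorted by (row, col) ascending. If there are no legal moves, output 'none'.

(0,0): no bracket -> illegal
(0,1): no bracket -> illegal
(2,0): flips 1 -> legal
(3,1): flips 1 -> legal
(3,4): no bracket -> illegal
(4,0): no bracket -> illegal
(4,2): flips 2 -> legal
(4,4): flips 1 -> legal
(5,0): flips 2 -> legal
(5,1): no bracket -> illegal
(5,2): flips 1 -> legal
(5,4): no bracket -> illegal

Answer: (2,0) (3,1) (4,2) (4,4) (5,0) (5,2)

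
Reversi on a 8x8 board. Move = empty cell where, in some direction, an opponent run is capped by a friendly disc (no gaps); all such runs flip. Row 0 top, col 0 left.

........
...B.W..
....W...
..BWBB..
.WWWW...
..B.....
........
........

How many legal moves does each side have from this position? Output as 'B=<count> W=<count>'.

-- B to move --
(0,4): no bracket -> illegal
(0,5): no bracket -> illegal
(0,6): no bracket -> illegal
(1,4): flips 1 -> legal
(1,6): no bracket -> illegal
(2,2): no bracket -> illegal
(2,3): no bracket -> illegal
(2,5): no bracket -> illegal
(2,6): no bracket -> illegal
(3,0): flips 1 -> legal
(3,1): no bracket -> illegal
(4,0): no bracket -> illegal
(4,5): no bracket -> illegal
(5,0): flips 1 -> legal
(5,1): no bracket -> illegal
(5,3): flips 1 -> legal
(5,4): flips 2 -> legal
(5,5): no bracket -> illegal
B mobility = 5
-- W to move --
(0,2): flips 1 -> legal
(0,3): no bracket -> illegal
(0,4): no bracket -> illegal
(1,2): no bracket -> illegal
(1,4): no bracket -> illegal
(2,1): flips 1 -> legal
(2,2): flips 1 -> legal
(2,3): flips 1 -> legal
(2,5): flips 1 -> legal
(2,6): flips 1 -> legal
(3,1): flips 1 -> legal
(3,6): flips 2 -> legal
(4,5): no bracket -> illegal
(4,6): flips 1 -> legal
(5,1): no bracket -> illegal
(5,3): no bracket -> illegal
(6,1): flips 1 -> legal
(6,2): flips 1 -> legal
(6,3): flips 1 -> legal
W mobility = 12

Answer: B=5 W=12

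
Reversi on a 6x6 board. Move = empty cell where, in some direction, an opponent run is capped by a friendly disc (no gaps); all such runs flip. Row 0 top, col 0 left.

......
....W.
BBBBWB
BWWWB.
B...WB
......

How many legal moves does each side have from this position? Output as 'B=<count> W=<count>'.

Answer: B=8 W=5

Derivation:
-- B to move --
(0,3): flips 1 -> legal
(0,4): flips 2 -> legal
(0,5): flips 1 -> legal
(1,3): no bracket -> illegal
(1,5): no bracket -> illegal
(3,5): no bracket -> illegal
(4,1): flips 2 -> legal
(4,2): flips 2 -> legal
(4,3): flips 3 -> legal
(5,3): no bracket -> illegal
(5,4): flips 1 -> legal
(5,5): flips 2 -> legal
B mobility = 8
-- W to move --
(1,0): flips 1 -> legal
(1,1): flips 2 -> legal
(1,2): flips 1 -> legal
(1,3): flips 2 -> legal
(1,5): no bracket -> illegal
(3,5): flips 1 -> legal
(4,1): no bracket -> illegal
(4,3): no bracket -> illegal
(5,0): no bracket -> illegal
(5,1): no bracket -> illegal
(5,4): no bracket -> illegal
(5,5): no bracket -> illegal
W mobility = 5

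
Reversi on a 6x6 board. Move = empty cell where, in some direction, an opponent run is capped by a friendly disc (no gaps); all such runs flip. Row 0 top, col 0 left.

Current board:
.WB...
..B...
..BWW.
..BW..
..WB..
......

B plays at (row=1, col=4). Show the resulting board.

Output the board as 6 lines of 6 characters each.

Answer: .WB...
..B.B.
..BBW.
..BW..
..WB..
......

Derivation:
Place B at (1,4); scan 8 dirs for brackets.
Dir NW: first cell '.' (not opp) -> no flip
Dir N: first cell '.' (not opp) -> no flip
Dir NE: first cell '.' (not opp) -> no flip
Dir W: first cell '.' (not opp) -> no flip
Dir E: first cell '.' (not opp) -> no flip
Dir SW: opp run (2,3) capped by B -> flip
Dir S: opp run (2,4), next='.' -> no flip
Dir SE: first cell '.' (not opp) -> no flip
All flips: (2,3)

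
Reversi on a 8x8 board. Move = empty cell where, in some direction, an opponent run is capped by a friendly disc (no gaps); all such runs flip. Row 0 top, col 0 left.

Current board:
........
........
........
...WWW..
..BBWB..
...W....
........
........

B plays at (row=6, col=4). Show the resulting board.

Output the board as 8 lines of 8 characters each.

Answer: ........
........
........
...WWW..
..BBWB..
...B....
....B...
........

Derivation:
Place B at (6,4); scan 8 dirs for brackets.
Dir NW: opp run (5,3) capped by B -> flip
Dir N: first cell '.' (not opp) -> no flip
Dir NE: first cell '.' (not opp) -> no flip
Dir W: first cell '.' (not opp) -> no flip
Dir E: first cell '.' (not opp) -> no flip
Dir SW: first cell '.' (not opp) -> no flip
Dir S: first cell '.' (not opp) -> no flip
Dir SE: first cell '.' (not opp) -> no flip
All flips: (5,3)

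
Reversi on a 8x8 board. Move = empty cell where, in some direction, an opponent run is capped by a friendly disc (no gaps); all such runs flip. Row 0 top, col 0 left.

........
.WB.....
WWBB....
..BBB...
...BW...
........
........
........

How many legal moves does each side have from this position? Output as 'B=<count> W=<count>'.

Answer: B=6 W=5

Derivation:
-- B to move --
(0,0): flips 1 -> legal
(0,1): no bracket -> illegal
(0,2): no bracket -> illegal
(1,0): flips 2 -> legal
(3,0): flips 1 -> legal
(3,1): no bracket -> illegal
(3,5): no bracket -> illegal
(4,5): flips 1 -> legal
(5,3): no bracket -> illegal
(5,4): flips 1 -> legal
(5,5): flips 1 -> legal
B mobility = 6
-- W to move --
(0,1): no bracket -> illegal
(0,2): no bracket -> illegal
(0,3): flips 1 -> legal
(1,3): flips 1 -> legal
(1,4): no bracket -> illegal
(2,4): flips 3 -> legal
(2,5): no bracket -> illegal
(3,1): no bracket -> illegal
(3,5): no bracket -> illegal
(4,1): no bracket -> illegal
(4,2): flips 1 -> legal
(4,5): no bracket -> illegal
(5,2): no bracket -> illegal
(5,3): no bracket -> illegal
(5,4): flips 2 -> legal
W mobility = 5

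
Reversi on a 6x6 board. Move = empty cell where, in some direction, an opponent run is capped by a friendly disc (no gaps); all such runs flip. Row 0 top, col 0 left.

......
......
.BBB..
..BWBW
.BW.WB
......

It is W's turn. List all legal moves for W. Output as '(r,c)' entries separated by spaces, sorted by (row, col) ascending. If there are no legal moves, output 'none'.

(1,0): no bracket -> illegal
(1,1): flips 1 -> legal
(1,2): flips 2 -> legal
(1,3): flips 1 -> legal
(1,4): no bracket -> illegal
(2,0): no bracket -> illegal
(2,4): flips 1 -> legal
(2,5): no bracket -> illegal
(3,0): no bracket -> illegal
(3,1): flips 1 -> legal
(4,0): flips 1 -> legal
(4,3): no bracket -> illegal
(5,0): no bracket -> illegal
(5,1): no bracket -> illegal
(5,2): no bracket -> illegal
(5,4): no bracket -> illegal
(5,5): flips 1 -> legal

Answer: (1,1) (1,2) (1,3) (2,4) (3,1) (4,0) (5,5)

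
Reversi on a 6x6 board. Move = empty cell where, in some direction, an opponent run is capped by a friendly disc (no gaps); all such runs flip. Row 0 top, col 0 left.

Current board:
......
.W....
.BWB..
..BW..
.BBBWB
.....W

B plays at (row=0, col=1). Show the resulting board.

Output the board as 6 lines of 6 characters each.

Place B at (0,1); scan 8 dirs for brackets.
Dir NW: edge -> no flip
Dir N: edge -> no flip
Dir NE: edge -> no flip
Dir W: first cell '.' (not opp) -> no flip
Dir E: first cell '.' (not opp) -> no flip
Dir SW: first cell '.' (not opp) -> no flip
Dir S: opp run (1,1) capped by B -> flip
Dir SE: first cell '.' (not opp) -> no flip
All flips: (1,1)

Answer: .B....
.B....
.BWB..
..BW..
.BBBWB
.....W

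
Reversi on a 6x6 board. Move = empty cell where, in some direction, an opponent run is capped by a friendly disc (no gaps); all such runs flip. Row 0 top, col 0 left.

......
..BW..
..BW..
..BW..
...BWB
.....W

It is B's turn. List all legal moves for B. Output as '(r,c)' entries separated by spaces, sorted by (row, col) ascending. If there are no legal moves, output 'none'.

(0,2): no bracket -> illegal
(0,3): flips 3 -> legal
(0,4): flips 1 -> legal
(1,4): flips 2 -> legal
(2,4): flips 1 -> legal
(3,4): flips 2 -> legal
(3,5): no bracket -> illegal
(4,2): no bracket -> illegal
(5,3): no bracket -> illegal
(5,4): no bracket -> illegal

Answer: (0,3) (0,4) (1,4) (2,4) (3,4)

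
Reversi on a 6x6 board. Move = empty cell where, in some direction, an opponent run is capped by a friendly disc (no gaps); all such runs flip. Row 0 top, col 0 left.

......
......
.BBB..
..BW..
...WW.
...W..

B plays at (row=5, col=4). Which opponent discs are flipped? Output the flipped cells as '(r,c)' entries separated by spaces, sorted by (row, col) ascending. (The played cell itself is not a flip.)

Answer: (4,3)

Derivation:
Dir NW: opp run (4,3) capped by B -> flip
Dir N: opp run (4,4), next='.' -> no flip
Dir NE: first cell '.' (not opp) -> no flip
Dir W: opp run (5,3), next='.' -> no flip
Dir E: first cell '.' (not opp) -> no flip
Dir SW: edge -> no flip
Dir S: edge -> no flip
Dir SE: edge -> no flip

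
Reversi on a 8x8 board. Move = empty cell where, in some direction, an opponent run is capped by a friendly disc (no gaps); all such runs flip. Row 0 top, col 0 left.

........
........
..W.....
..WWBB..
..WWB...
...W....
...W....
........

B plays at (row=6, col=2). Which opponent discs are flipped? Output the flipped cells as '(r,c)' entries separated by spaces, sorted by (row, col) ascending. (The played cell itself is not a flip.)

Answer: (5,3)

Derivation:
Dir NW: first cell '.' (not opp) -> no flip
Dir N: first cell '.' (not opp) -> no flip
Dir NE: opp run (5,3) capped by B -> flip
Dir W: first cell '.' (not opp) -> no flip
Dir E: opp run (6,3), next='.' -> no flip
Dir SW: first cell '.' (not opp) -> no flip
Dir S: first cell '.' (not opp) -> no flip
Dir SE: first cell '.' (not opp) -> no flip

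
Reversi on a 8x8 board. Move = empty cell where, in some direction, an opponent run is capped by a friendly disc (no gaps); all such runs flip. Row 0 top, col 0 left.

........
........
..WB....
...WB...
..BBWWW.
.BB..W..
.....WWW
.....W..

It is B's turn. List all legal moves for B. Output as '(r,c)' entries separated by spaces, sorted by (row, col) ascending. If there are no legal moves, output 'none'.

Answer: (2,1) (2,4) (3,2) (4,7) (5,4) (5,6)

Derivation:
(1,1): no bracket -> illegal
(1,2): no bracket -> illegal
(1,3): no bracket -> illegal
(2,1): flips 1 -> legal
(2,4): flips 1 -> legal
(3,1): no bracket -> illegal
(3,2): flips 1 -> legal
(3,5): no bracket -> illegal
(3,6): no bracket -> illegal
(3,7): no bracket -> illegal
(4,7): flips 3 -> legal
(5,3): no bracket -> illegal
(5,4): flips 1 -> legal
(5,6): flips 1 -> legal
(5,7): no bracket -> illegal
(6,4): no bracket -> illegal
(7,4): no bracket -> illegal
(7,6): no bracket -> illegal
(7,7): no bracket -> illegal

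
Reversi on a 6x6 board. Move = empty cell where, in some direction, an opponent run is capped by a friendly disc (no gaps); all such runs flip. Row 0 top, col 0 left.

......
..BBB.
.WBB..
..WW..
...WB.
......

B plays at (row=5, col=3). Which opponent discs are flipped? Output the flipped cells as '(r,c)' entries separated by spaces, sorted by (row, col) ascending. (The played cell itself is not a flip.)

Answer: (3,3) (4,3)

Derivation:
Dir NW: first cell '.' (not opp) -> no flip
Dir N: opp run (4,3) (3,3) capped by B -> flip
Dir NE: first cell 'B' (not opp) -> no flip
Dir W: first cell '.' (not opp) -> no flip
Dir E: first cell '.' (not opp) -> no flip
Dir SW: edge -> no flip
Dir S: edge -> no flip
Dir SE: edge -> no flip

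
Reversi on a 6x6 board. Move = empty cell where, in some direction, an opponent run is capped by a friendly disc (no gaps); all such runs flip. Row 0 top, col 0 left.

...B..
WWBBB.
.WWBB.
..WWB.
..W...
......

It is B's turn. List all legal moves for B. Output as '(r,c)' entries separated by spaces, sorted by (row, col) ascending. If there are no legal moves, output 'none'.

Answer: (2,0) (3,0) (3,1) (4,1) (4,3) (5,1) (5,2)

Derivation:
(0,0): no bracket -> illegal
(0,1): no bracket -> illegal
(0,2): no bracket -> illegal
(2,0): flips 2 -> legal
(3,0): flips 1 -> legal
(3,1): flips 3 -> legal
(4,1): flips 1 -> legal
(4,3): flips 1 -> legal
(4,4): no bracket -> illegal
(5,1): flips 2 -> legal
(5,2): flips 3 -> legal
(5,3): no bracket -> illegal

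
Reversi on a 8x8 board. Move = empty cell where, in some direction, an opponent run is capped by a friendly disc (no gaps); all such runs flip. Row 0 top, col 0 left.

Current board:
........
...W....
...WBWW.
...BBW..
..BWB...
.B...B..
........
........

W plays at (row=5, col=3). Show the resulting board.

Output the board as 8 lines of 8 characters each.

Answer: ........
...W....
...WBWW.
...BBW..
..BWW...
.B.W.B..
........
........

Derivation:
Place W at (5,3); scan 8 dirs for brackets.
Dir NW: opp run (4,2), next='.' -> no flip
Dir N: first cell 'W' (not opp) -> no flip
Dir NE: opp run (4,4) capped by W -> flip
Dir W: first cell '.' (not opp) -> no flip
Dir E: first cell '.' (not opp) -> no flip
Dir SW: first cell '.' (not opp) -> no flip
Dir S: first cell '.' (not opp) -> no flip
Dir SE: first cell '.' (not opp) -> no flip
All flips: (4,4)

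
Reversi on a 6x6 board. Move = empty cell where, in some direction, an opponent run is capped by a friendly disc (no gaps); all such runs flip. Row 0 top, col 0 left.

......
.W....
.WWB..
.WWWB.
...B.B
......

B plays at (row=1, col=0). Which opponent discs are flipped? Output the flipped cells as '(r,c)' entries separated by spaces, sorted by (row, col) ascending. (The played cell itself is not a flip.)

Answer: (2,1) (3,2)

Derivation:
Dir NW: edge -> no flip
Dir N: first cell '.' (not opp) -> no flip
Dir NE: first cell '.' (not opp) -> no flip
Dir W: edge -> no flip
Dir E: opp run (1,1), next='.' -> no flip
Dir SW: edge -> no flip
Dir S: first cell '.' (not opp) -> no flip
Dir SE: opp run (2,1) (3,2) capped by B -> flip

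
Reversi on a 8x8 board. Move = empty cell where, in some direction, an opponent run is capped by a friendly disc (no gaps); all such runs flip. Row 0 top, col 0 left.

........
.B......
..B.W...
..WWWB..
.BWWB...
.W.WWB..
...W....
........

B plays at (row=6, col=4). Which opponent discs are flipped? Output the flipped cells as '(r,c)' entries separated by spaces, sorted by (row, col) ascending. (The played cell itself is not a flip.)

Dir NW: opp run (5,3) (4,2), next='.' -> no flip
Dir N: opp run (5,4) capped by B -> flip
Dir NE: first cell 'B' (not opp) -> no flip
Dir W: opp run (6,3), next='.' -> no flip
Dir E: first cell '.' (not opp) -> no flip
Dir SW: first cell '.' (not opp) -> no flip
Dir S: first cell '.' (not opp) -> no flip
Dir SE: first cell '.' (not opp) -> no flip

Answer: (5,4)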